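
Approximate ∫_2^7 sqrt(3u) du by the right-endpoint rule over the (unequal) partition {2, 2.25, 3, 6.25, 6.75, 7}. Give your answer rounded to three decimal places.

20.368

Subinterval widths: 0.25, 0.75, 3.25, 0.5, 0.25.
Right endpoints: 2.25, 3, 6.25, 6.75, 7.
f(2.25) ≈ 2.598, f(3) ≈ 3.000, f(6.25) ≈ 4.330, f(6.75) ≈ 4.500, f(7) ≈ 4.583.
Sum = Σ Δu_i · f(u_i).
Sum ≈ 20.368.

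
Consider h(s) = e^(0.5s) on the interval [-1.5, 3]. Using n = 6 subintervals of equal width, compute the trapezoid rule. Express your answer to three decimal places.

Δs = (3 − (-1.5))/6 = 0.75.
h(-1.5) ≈ 0.472, h(-0.75) ≈ 0.687, h(0) ≈ 1.000, h(0.75) ≈ 1.455, h(1.5) ≈ 2.117, h(2.25) ≈ 3.080, h(3) ≈ 4.482.
T_6 = (Δs/2)·[h(s_0) + 2h(s_1) + ... + 2h(s_{5}) + h(s_6)].
Sum ≈ 8.112.

8.112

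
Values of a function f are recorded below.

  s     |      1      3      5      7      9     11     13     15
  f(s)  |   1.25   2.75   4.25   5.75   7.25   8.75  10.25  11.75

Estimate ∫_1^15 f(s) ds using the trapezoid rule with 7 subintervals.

91

Δs = 2.
T_7 = (2/2)·[1.25 + 2·2.75 + 2·4.25 + 2·5.75 + 2·7.25 + 2·8.75 + 2·10.25 + 11.75] = 91.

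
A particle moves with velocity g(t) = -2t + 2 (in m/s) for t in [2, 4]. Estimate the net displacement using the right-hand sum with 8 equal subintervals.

-8.5

Δt = (4 − 2)/8 = 0.25.
Right endpoints: 2.25, 2.5, 2.75, 3, 3.25, 3.5, 3.75, 4.
g(2.25) = -2.5, g(2.5) = -3, g(2.75) = -3.5, g(3) = -4, g(3.25) = -4.5, g(3.5) = -5, g(3.75) = -5.5, g(4) = -6.
Sum = Δt · [g(2.25) + g(2.5) + g(2.75) + ...].
Sum = -8.5.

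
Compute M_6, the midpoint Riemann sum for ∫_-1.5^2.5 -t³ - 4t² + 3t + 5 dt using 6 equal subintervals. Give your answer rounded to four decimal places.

-7.0185

Δt = (2.5 − (-1.5))/6 = 2/3.
Midpoints: -7/6, -0.5, 1/6, 5/6, 1.5, 13/6.
f(-7/6) = -509/216, f(-0.5) = 2.625, f(1/6) = 1163/216, f(5/6) = 895/216, f(1.5) = -2.875, f(13/6) = -3769/216.
Sum = Δt · [f(-7/6) + f(-0.5) + f(1/6) + ...].
Sum ≈ -7.0185.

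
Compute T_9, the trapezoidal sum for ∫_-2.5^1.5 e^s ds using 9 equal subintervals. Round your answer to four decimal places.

4.4718

Δs = (1.5 − (-2.5))/9 = 4/9.
f(-2.5) ≈ 0.0821, f(-37/18) ≈ 0.1280, f(-29/18) ≈ 0.1997, f(-7/6) ≈ 0.3114, f(-13/18) ≈ 0.4857, f(-5/18) ≈ 0.7575, f(1/6) ≈ 1.1814, f(11/18) ≈ 1.8425, f(19/18) ≈ 2.8736, f(1.5) ≈ 4.4817.
T_9 = (Δs/2)·[f(s_0) + 2f(s_1) + ... + 2f(s_{8}) + f(s_9)].
Sum ≈ 4.4718.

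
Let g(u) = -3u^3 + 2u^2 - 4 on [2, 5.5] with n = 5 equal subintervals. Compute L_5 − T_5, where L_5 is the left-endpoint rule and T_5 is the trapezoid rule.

147.91875

L_5 = -443.87.
T_5 = -591.78875.
L_5 − T_5 = 147.91875.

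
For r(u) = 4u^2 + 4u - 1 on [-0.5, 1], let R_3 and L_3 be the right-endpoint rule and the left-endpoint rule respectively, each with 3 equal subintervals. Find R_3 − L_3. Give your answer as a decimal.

R_3 = 4.
L_3 = -0.5.
R_3 − L_3 = 4.5.

4.5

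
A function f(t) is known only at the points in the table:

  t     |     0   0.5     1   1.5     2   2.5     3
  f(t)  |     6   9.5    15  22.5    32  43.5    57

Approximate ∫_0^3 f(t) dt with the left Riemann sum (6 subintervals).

64.25

Δt = 0.5.
Sum = 0.5·[6 + 9.5 + 15 + 22.5 + 32 + 43.5] = 64.25.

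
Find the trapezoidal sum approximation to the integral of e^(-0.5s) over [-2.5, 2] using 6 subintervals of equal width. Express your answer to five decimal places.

Δs = (2 − (-2.5))/6 = 0.75.
f(-2.5) ≈ 3.49034, f(-1.75) ≈ 2.39888, f(-1) ≈ 1.64872, f(-0.25) ≈ 1.13315, f(0.5) ≈ 0.77880, f(1.25) ≈ 0.53526, f(2) ≈ 0.36788.
T_6 = (Δs/2)·[f(s_0) + 2f(s_1) + ... + 2f(s_{5}) + f(s_6)].
Sum ≈ 6.31794.

6.31794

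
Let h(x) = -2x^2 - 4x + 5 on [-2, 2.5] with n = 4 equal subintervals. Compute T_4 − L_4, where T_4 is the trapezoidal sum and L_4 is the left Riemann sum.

-12.65625

T_4 = 0.3515625.
L_4 = 13.0078125.
T_4 − L_4 = -12.65625.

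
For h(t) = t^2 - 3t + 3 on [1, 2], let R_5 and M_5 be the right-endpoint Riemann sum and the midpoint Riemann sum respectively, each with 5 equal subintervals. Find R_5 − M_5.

R_5 = 0.84.
M_5 = 0.83.
R_5 − M_5 = 0.01.

0.01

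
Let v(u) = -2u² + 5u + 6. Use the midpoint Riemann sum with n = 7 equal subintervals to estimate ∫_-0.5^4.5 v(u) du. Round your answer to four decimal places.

19.5918

Δu = (4.5 − (-0.5))/7 = 5/7.
Midpoints: -1/7, 4/7, 9/7, 2, 19/7, 24/7, 29/7.
v(-1/7) = 257/49, v(4/7) = 402/49, v(9/7) = 447/49, v(2) = 8, v(19/7) = 237/49, v(24/7) = -18/49, v(29/7) = -373/49.
Sum = Δu · [v(-1/7) + v(4/7) + v(9/7) + ...].
Sum ≈ 19.5918.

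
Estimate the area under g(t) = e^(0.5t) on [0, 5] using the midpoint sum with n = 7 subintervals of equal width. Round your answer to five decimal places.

22.24657

Δt = (5 − 0)/7 = 5/7.
Midpoints: 5/14, 15/14, 25/14, 2.5, 45/14, 55/14, 65/14.
g(5/14) ≈ 1.19551, g(15/14) ≈ 1.70867, g(25/14) ≈ 2.44210, g(2.5) ≈ 3.49034, g(45/14) ≈ 4.98854, g(55/14) ≈ 7.12982, g(65/14) ≈ 10.19022.
Sum = Δt · [g(5/14) + g(15/14) + g(25/14) + ...].
Sum ≈ 22.24657.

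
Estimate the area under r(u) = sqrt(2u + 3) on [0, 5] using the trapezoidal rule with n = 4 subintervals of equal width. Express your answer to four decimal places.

13.8535

Δu = (5 − 0)/4 = 1.25.
r(0) ≈ 1.7321, r(1.25) ≈ 2.3452, r(2.5) ≈ 2.8284, r(3.75) ≈ 3.2404, r(5) ≈ 3.6056.
T_4 = (Δu/2)·[r(u_0) + 2r(u_1) + 2r(u_2) + 2r(u_3) + r(u_4)].
Sum ≈ 13.8535.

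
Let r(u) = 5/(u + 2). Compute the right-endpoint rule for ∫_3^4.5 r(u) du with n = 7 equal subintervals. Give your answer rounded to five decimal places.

Δu = (4.5 − 3)/7 = 3/14.
Right endpoints: 45/14, 24/7, 51/14, 27/7, 57/14, 30/7, 4.5.
r(45/14) = 70/73, r(24/7) = 35/38, r(51/14) = 70/79, r(27/7) = 35/41, r(57/14) = 14/17, r(30/7) = 35/44, r(4.5) = 10/13.
Sum = Δu · [r(45/14) + r(24/7) + r(51/14) + ...].
Sum ≈ 1.28741.

1.28741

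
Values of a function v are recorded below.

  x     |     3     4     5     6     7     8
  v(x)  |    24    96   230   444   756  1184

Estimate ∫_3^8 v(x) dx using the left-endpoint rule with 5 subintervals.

1550

Δx = 1.
Sum = 1·[24 + 96 + 230 + 444 + 756] = 1550.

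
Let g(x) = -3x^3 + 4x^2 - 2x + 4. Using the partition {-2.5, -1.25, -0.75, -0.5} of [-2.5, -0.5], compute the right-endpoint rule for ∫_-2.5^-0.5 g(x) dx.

29.36328125

Subinterval widths: 1.25, 0.5, 0.25.
Right endpoints: -1.25, -0.75, -0.5.
g(-1.25) = 18.609375, g(-0.75) = 9.015625, g(-0.5) = 6.375.
Sum = Σ Δx_i · g(x_i).
Sum = 29.36328125.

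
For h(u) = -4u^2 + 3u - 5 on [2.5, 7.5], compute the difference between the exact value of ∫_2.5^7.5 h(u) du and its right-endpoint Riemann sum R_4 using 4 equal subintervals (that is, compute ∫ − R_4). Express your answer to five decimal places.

Exact integral: ∫_2.5^7.5 h(u) du ≈ -491.6666667.
R_4 = -612.5.
Error ≈ -491.6666667 − (-612.5) ≈ 120.83333.

120.83333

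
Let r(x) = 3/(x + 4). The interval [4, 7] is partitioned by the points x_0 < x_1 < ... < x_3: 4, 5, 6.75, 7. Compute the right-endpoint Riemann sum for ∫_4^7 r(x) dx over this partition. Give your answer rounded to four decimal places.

Subinterval widths: 1, 1.75, 0.25.
Right endpoints: 5, 6.75, 7.
r(5) = 1/3, r(6.75) = 12/43, r(7) = 3/11.
Sum = Σ Δx_i · r(x_i).
Sum ≈ 0.8899.

0.8899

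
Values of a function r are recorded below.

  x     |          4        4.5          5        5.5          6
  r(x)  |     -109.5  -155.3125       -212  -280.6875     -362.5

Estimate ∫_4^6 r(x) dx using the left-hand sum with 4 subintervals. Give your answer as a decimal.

Δx = 0.5.
Sum = 0.5·[(-109.5) + (-155.3125) + (-212) + (-280.6875)] = -378.75.

-378.75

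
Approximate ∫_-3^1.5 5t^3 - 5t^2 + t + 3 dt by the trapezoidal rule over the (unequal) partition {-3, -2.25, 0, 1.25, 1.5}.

-178.60546875

Subinterval widths: 0.75, 2.25, 1.25, 0.25.
f(-3) = -180, f(-2.25) = -81.515625, f(0) = 3, f(1.25) = 6.203125, f(1.5) = 10.125.
On each subinterval the trapezoid contributes (Δt_i/2)·[f(t_{i-1}) + f(t_i)].
Sum = -178.60546875.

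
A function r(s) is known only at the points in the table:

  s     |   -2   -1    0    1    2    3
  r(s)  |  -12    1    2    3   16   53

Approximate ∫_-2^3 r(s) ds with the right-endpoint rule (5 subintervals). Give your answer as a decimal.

75

Δs = 1.
Sum = 1·[1 + 2 + 3 + 16 + 53] = 75.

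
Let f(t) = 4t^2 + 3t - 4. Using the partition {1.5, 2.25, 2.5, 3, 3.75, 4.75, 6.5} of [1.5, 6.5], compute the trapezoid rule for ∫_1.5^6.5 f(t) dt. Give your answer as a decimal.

Subinterval widths: 0.75, 0.25, 0.5, 0.75, 1, 1.75.
f(1.5) = 9.5, f(2.25) = 23, f(2.5) = 28.5, f(3) = 41, f(3.75) = 63.5, f(4.75) = 100.5, f(6.5) = 184.5.
On each subinterval the trapezoid contributes (Δt_i/2)·[f(t_{i-1}) + f(t_i)].
Sum = 406.5625.

406.5625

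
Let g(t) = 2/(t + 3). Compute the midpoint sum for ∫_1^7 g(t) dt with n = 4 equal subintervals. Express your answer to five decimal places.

1.82300

Δt = (7 − 1)/4 = 1.5.
Midpoints: 1.75, 3.25, 4.75, 6.25.
g(1.75) = 8/19, g(3.25) = 0.32, g(4.75) = 8/31, g(6.25) = 8/37.
Sum = Δt · [g(1.75) + g(3.25) + g(4.75) + g(6.25)].
Sum ≈ 1.82300.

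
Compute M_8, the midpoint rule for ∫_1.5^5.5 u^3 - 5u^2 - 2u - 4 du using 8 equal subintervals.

-88.625

Δu = (5.5 − 1.5)/8 = 0.5.
Midpoints: 1.75, 2.25, 2.75, 3.25, 3.75, 4.25, 4.75, 5.25.
f(1.75) = -17.453125, f(2.25) = -22.421875, f(2.75) = -26.515625, f(3.25) = -28.984375, f(3.75) = -29.078125, f(4.25) = -26.046875, f(4.75) = -19.140625, f(5.25) = -7.609375.
Sum = Δu · [f(1.75) + f(2.25) + f(2.75) + ...].
Sum = -88.625.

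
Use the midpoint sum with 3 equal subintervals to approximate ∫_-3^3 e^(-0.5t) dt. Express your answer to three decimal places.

8.172

Δt = (3 − (-3))/3 = 2.
Midpoints: -2, 0, 2.
f(-2) ≈ 2.718, f(0) ≈ 1.000, f(2) ≈ 0.368.
Sum = Δt · [f(-2) + f(0) + f(2)].
Sum ≈ 8.172.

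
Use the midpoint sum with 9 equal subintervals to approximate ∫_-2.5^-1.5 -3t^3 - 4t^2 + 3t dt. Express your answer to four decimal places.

Δt = (-1.5 − (-2.5))/9 = 1/9.
Midpoints: -22/9, -7/3, -20/9, -19/9, -2, -17/9, -16/9, -5/3, -14/9.
f(-22/9) = 3058/243, f(-7/3) = 28/3, f(-20/9) = 1580/243, f(-19/9) = 988/243, f(-2) = 2, f(-17/9) = 68/243, f(-16/9) = -272/243, f(-5/3) = -20/9, f(-14/9) = -742/243.
Sum = Δt · [f(-22/9) + f(-7/3) + f(-20/9) + ...].
Sum ≈ 3.1523.

3.1523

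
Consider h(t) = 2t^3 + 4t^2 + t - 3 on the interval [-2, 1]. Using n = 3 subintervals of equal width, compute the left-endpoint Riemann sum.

Δt = (1 − (-2))/3 = 1.
Left endpoints: -2, -1, 0.
h(-2) = -5, h(-1) = -2, h(0) = -3.
Sum = Δt · [h(-2) + h(-1) + h(0)].
Sum = -10.

-10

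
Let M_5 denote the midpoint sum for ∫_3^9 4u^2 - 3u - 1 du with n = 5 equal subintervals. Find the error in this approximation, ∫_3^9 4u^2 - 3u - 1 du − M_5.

2.88

Exact integral: ∫_3^9 f(u) du = 822.
M_5 = 819.12.
Error = 822 − 819.12 = 2.88.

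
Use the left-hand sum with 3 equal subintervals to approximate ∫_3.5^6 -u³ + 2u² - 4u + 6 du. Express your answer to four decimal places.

Δu = (6 − 3.5)/3 = 5/6.
Left endpoints: 3.5, 13/3, 31/6.
f(3.5) = -26.375, f(13/3) = -1489/27, f(31/6) = -21427/216.
Sum = Δu · [f(3.5) + f(13/3) + f(31/6)].
Sum ≈ -150.6019.

-150.6019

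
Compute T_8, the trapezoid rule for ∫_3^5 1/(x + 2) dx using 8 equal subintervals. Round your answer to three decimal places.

Δx = (5 − 3)/8 = 0.25.
f(3) = 0.2, f(3.25) = 4/21, f(3.5) = 2/11, f(3.75) = 4/23, f(4) = 1/6, f(4.25) = 0.16, f(4.5) = 2/13, f(4.75) = 4/27, f(5) = 1/7.
T_8 = (Δx/2)·[f(x_0) + 2f(x_1) + ... + 2f(x_{7}) + f(x_8)].
Sum ≈ 0.337.

0.337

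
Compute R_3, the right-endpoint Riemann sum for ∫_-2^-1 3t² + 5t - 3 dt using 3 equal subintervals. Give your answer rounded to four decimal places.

Δt = (-1 − (-2))/3 = 1/3.
Right endpoints: -5/3, -4/3, -1.
f(-5/3) = -3, f(-4/3) = -13/3, f(-1) = -5.
Sum = Δt · [f(-5/3) + f(-4/3) + f(-1)].
Sum ≈ -4.1111.

-4.1111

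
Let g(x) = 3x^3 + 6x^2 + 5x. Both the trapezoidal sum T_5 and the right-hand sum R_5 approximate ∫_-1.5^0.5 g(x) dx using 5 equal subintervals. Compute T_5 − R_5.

-1.7

T_5 = -1.67.
R_5 = 0.03.
T_5 − R_5 = -1.7.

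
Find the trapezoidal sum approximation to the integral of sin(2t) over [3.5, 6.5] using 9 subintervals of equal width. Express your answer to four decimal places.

Δt = (6.5 − 3.5)/9 = 1/3.
f(3.5) ≈ 0.6570, f(23/6) ≈ 0.9825, f(25/6) ≈ 0.8873, f(4.5) ≈ 0.4121, f(29/6) ≈ -0.2395, f(31/6) ≈ -0.7886, f(5.5) ≈ -1.0000, f(35/6) ≈ -0.7831, f(37/6) ≈ -0.2309, f(6.5) ≈ 0.4202.
T_9 = (Δt/2)·[f(t_0) + 2f(t_1) + ... + 2f(t_{8}) + f(t_9)].
Sum ≈ -0.0739.

-0.0739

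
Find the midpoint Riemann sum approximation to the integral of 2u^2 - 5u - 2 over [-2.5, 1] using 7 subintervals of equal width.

Δu = (1 − (-2.5))/7 = 0.5.
Midpoints: -2.25, -1.75, -1.25, -0.75, -0.25, 0.25, 0.75.
f(-2.25) = 19.375, f(-1.75) = 12.875, f(-1.25) = 7.375, f(-0.75) = 2.875, f(-0.25) = -0.625, f(0.25) = -3.125, f(0.75) = -4.625.
Sum = Δu · [f(-2.25) + f(-1.75) + f(-1.25) + ...].
Sum = 17.0625.

17.0625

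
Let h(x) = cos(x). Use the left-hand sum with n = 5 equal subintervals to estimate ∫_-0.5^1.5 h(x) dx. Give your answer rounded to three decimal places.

Δx = (1.5 − (-0.5))/5 = 0.4.
Left endpoints: -0.5, -0.1, 0.3, 0.7, 1.1.
h(-0.5) ≈ 0.878, h(-0.1) ≈ 0.995, h(0.3) ≈ 0.955, h(0.7) ≈ 0.765, h(1.1) ≈ 0.454.
Sum = Δx · [h(-0.5) + h(-0.1) + h(0.3) + h(0.7) + h(1.1)].
Sum ≈ 1.619.

1.619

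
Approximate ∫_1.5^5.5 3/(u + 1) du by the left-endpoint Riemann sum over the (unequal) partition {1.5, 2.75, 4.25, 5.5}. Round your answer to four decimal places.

3.4143

Subinterval widths: 1.25, 1.5, 1.25.
Left endpoints: 1.5, 2.75, 4.25.
f(1.5) = 1.2, f(2.75) = 0.8, f(4.25) = 4/7.
Sum = Σ Δu_i · f(u_i).
Sum ≈ 3.4143.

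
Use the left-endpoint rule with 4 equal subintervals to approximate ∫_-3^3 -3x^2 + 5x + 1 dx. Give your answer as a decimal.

Δx = (3 − (-3))/4 = 1.5.
Left endpoints: -3, -1.5, 0, 1.5.
f(-3) = -41, f(-1.5) = -13.25, f(0) = 1, f(1.5) = 1.75.
Sum = Δx · [f(-3) + f(-1.5) + f(0) + f(1.5)].
Sum = -77.25.

-77.25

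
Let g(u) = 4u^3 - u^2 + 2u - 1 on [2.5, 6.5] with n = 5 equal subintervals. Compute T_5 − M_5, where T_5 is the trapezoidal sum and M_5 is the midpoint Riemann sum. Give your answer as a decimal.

33.92

T_5 = 1714.28.
M_5 = 1680.36.
T_5 − M_5 = 33.92.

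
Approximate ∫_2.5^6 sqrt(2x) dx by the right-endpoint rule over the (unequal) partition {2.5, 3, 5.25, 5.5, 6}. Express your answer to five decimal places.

11.07679

Subinterval widths: 0.5, 2.25, 0.25, 0.5.
Right endpoints: 3, 5.25, 5.5, 6.
f(3) ≈ 2.44949, f(5.25) ≈ 3.24037, f(5.5) ≈ 3.31662, f(6) ≈ 3.46410.
Sum = Σ Δx_i · f(x_i).
Sum ≈ 11.07679.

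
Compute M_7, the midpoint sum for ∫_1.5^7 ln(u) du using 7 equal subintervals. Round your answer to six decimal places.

7.526396

Δu = (7 − 1.5)/7 = 11/14.
Midpoints: 53/28, 75/28, 97/28, 4.25, 141/28, 163/28, 185/28.
f(53/28) ≈ 0.638087, f(75/28) ≈ 0.985284, f(97/28) ≈ 1.242506, f(4.25) ≈ 1.446919, f(141/28) ≈ 1.616555, f(163/28) ≈ 1.761546, f(185/28) ≈ 1.888151.
Sum = Δu · [f(53/28) + f(75/28) + f(97/28) + ...].
Sum ≈ 7.526396.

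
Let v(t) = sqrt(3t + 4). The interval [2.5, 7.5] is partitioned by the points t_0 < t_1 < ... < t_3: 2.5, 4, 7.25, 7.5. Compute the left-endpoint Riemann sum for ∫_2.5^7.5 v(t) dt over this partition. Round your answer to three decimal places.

19.355

Subinterval widths: 1.5, 3.25, 0.25.
Left endpoints: 2.5, 4, 7.25.
v(2.5) ≈ 3.391, v(4) ≈ 4.000, v(7.25) ≈ 5.074.
Sum = Σ Δt_i · v(t_i).
Sum ≈ 19.355.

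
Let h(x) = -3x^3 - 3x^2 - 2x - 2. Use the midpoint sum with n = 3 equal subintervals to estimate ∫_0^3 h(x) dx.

Δx = (3 − 0)/3 = 1.
Midpoints: 0.5, 1.5, 2.5.
h(0.5) = -4.125, h(1.5) = -21.875, h(2.5) = -72.625.
Sum = Δx · [h(0.5) + h(1.5) + h(2.5)].
Sum = -98.625.

-98.625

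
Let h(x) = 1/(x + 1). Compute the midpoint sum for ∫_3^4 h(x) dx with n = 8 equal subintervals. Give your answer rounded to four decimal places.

Δx = (4 − 3)/8 = 0.125.
Midpoints: 3.0625, 3.1875, 3.3125, 3.4375, 3.5625, 3.6875, 3.8125, 3.9375.
h(3.0625) = 16/65, h(3.1875) = 16/67, h(3.3125) = 16/69, h(3.4375) = 16/71, h(3.5625) = 16/73, h(3.6875) = 16/75, h(3.8125) = 16/77, h(3.9375) = 16/79.
Sum = Δx · [h(3.0625) + h(3.1875) + h(3.3125) + ...].
Sum ≈ 0.2231.

0.2231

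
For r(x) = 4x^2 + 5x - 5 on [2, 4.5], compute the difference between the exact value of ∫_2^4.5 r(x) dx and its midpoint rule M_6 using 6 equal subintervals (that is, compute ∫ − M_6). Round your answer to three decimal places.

Exact integral: ∫_2^4.5 r(x) dx ≈ 138.95833.
M_6 ≈ 138.81366.
Error ≈ 138.95833 − 138.81366 ≈ 0.145.

0.145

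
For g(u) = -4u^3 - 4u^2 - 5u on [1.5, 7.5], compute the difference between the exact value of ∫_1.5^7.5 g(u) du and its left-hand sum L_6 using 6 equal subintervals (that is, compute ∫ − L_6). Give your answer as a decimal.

-902

Exact integral: ∫_1.5^7.5 g(u) du = -3852.
L_6 = -2950.
Error = -3852 − (-2950) = -902.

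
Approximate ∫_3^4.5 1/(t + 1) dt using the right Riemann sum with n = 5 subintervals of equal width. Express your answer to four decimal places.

Δt = (4.5 − 3)/5 = 0.3.
Right endpoints: 3.3, 3.6, 3.9, 4.2, 4.5.
f(3.3) = 10/43, f(3.6) = 5/23, f(3.9) = 10/49, f(4.2) = 5/26, f(4.5) = 2/11.
Sum = Δt · [f(3.3) + f(3.6) + f(3.9) + f(4.2) + f(4.5)].
Sum ≈ 0.3084.

0.3084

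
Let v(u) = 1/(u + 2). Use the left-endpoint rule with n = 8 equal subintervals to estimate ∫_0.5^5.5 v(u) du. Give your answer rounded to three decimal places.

1.187

Δu = (5.5 − 0.5)/8 = 0.625.
Left endpoints: 0.5, 1.125, 1.75, 2.375, 3, 3.625, 4.25, 4.875.
v(0.5) = 0.4, v(1.125) = 0.32, v(1.75) = 4/15, v(2.375) = 8/35, v(3) = 0.2, v(3.625) = 8/45, v(4.25) = 0.16, v(4.875) = 8/55.
Sum = Δu · [v(0.5) + v(1.125) + v(1.75) + ...].
Sum ≈ 1.187.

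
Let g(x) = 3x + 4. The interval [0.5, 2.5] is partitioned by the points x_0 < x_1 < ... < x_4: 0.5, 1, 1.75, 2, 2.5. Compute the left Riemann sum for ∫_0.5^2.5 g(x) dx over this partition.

15.3125

Subinterval widths: 0.5, 0.75, 0.25, 0.5.
Left endpoints: 0.5, 1, 1.75, 2.
g(0.5) = 5.5, g(1) = 7, g(1.75) = 9.25, g(2) = 10.
Sum = Σ Δx_i · g(x_i).
Sum = 15.3125.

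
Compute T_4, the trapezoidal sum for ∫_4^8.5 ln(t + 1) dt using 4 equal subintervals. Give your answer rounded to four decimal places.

Δt = (8.5 − 4)/4 = 1.125.
f(4) ≈ 1.6094, f(5.125) ≈ 1.8124, f(6.25) ≈ 1.9810, f(7.375) ≈ 2.1253, f(8.5) ≈ 2.2513.
T_4 = (Δt/2)·[f(t_0) + 2f(t_1) + 2f(t_2) + 2f(t_3) + f(t_4)].
Sum ≈ 8.8301.

8.8301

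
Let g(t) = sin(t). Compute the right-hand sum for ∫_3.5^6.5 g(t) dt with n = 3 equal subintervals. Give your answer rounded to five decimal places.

-1.46795

Δt = (6.5 − 3.5)/3 = 1.
Right endpoints: 4.5, 5.5, 6.5.
g(4.5) ≈ -0.97753, g(5.5) ≈ -0.70554, g(6.5) ≈ 0.21512.
Sum = Δt · [g(4.5) + g(5.5) + g(6.5)].
Sum ≈ -1.46795.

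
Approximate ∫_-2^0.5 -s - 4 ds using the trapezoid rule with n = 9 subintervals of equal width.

Δs = (0.5 − (-2))/9 = 5/18.
f(-2) = -2, f(-31/18) = -41/18, f(-13/9) = -23/9, f(-7/6) = -17/6, f(-8/9) = -28/9, f(-11/18) = -61/18, f(-1/3) = -11/3, f(-1/18) = -71/18, f(2/9) = -38/9, f(0.5) = -4.5.
T_9 = (Δs/2)·[f(s_0) + 2f(s_1) + ... + 2f(s_{8}) + f(s_9)].
Sum = -8.125.

-8.125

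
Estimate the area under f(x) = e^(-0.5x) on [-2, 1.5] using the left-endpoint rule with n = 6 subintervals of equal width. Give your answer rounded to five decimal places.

5.17869

Δx = (1.5 − (-2))/6 = 7/12.
Left endpoints: -2, -17/12, -5/6, -0.25, 1/3, 11/12.
f(-2) ≈ 2.71828, f(-17/12) ≈ 2.03060, f(-5/6) ≈ 1.51690, f(-0.25) ≈ 1.13315, f(1/3) ≈ 0.84648, f(11/12) ≈ 0.63234.
Sum = Δx · [f(-2) + f(-17/12) + f(-5/6) + ...].
Sum ≈ 5.17869.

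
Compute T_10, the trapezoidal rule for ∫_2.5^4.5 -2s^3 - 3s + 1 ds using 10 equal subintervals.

-204.78

Δs = (4.5 − 2.5)/10 = 0.2.
f(2.5) = -37.75, f(2.7) = -46.466, f(2.9) = -56.478, f(3.1) = -67.882, f(3.3) = -80.774, f(3.5) = -95.25, f(3.7) = -111.406, f(3.9) = -129.338, f(4.1) = -149.142, f(4.3) = -170.914, f(4.5) = -194.75.
T_10 = (Δs/2)·[f(s_0) + 2f(s_1) + ... + 2f(s_{9}) + f(s_10)].
Sum = -204.78.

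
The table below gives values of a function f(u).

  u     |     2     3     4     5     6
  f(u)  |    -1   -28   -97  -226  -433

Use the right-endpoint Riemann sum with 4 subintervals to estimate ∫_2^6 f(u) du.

Δu = 1.
Sum = 1·[(-28) + (-97) + (-226) + (-433)] = -784.

-784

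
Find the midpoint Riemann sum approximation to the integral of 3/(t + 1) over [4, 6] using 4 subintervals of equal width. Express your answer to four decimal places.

Δt = (6 − 4)/4 = 0.5.
Midpoints: 4.25, 4.75, 5.25, 5.75.
f(4.25) = 4/7, f(4.75) = 12/23, f(5.25) = 0.48, f(5.75) = 4/9.
Sum = Δt · [f(4.25) + f(4.75) + f(5.25) + f(5.75)].
Sum ≈ 1.0088.

1.0088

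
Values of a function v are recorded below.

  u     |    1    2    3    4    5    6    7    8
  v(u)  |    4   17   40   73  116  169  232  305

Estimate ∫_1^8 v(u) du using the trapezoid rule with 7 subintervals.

Δu = 1.
T_7 = (1/2)·[4 + 2·17 + 2·40 + 2·73 + 2·116 + 2·169 + 2·232 + 305] = 801.5.

801.5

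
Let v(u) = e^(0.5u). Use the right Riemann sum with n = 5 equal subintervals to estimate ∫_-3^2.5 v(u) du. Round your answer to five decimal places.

8.49529

Δu = (2.5 − (-3))/5 = 1.1.
Right endpoints: -1.9, -0.8, 0.3, 1.4, 2.5.
v(-1.9) ≈ 0.38674, v(-0.8) ≈ 0.67032, v(0.3) ≈ 1.16183, v(1.4) ≈ 2.01375, v(2.5) ≈ 3.49034.
Sum = Δu · [v(-1.9) + v(-0.8) + v(0.3) + v(1.4) + v(2.5)].
Sum ≈ 8.49529.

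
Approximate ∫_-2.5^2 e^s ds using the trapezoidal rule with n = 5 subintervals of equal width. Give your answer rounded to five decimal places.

Δs = (2 − (-2.5))/5 = 0.9.
f(-2.5) ≈ 0.08208, f(-1.6) ≈ 0.20190, f(-0.7) ≈ 0.49659, f(0.2) ≈ 1.22140, f(1.1) ≈ 3.00417, f(2) ≈ 7.38906.
T_5 = (Δs/2)·[f(s_0) + 2f(s_1) + ... + 2f(s_{4}) + f(s_5)].
Sum ≈ 7.79366.

7.79366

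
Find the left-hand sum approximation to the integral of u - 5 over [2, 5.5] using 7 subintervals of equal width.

-5.25

Δu = (5.5 − 2)/7 = 0.5.
Left endpoints: 2, 2.5, 3, 3.5, 4, 4.5, 5.
f(2) = -3, f(2.5) = -2.5, f(3) = -2, f(3.5) = -1.5, f(4) = -1, f(4.5) = -0.5, f(5) = 0.
Sum = Δu · [f(2) + f(2.5) + f(3) + ...].
Sum = -5.25.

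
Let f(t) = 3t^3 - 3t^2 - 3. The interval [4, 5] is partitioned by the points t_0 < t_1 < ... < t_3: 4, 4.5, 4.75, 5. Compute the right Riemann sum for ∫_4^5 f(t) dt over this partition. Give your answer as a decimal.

241.76953125

Subinterval widths: 0.5, 0.25, 0.25.
Right endpoints: 4.5, 4.75, 5.
f(4.5) = 209.625, f(4.75) = 250.828125, f(5) = 297.
Sum = Σ Δt_i · f(t_i).
Sum = 241.76953125.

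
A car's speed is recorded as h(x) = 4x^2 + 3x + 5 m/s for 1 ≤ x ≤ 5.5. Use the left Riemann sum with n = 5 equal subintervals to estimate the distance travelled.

230.58

Δx = (5.5 − 1)/5 = 0.9.
Left endpoints: 1, 1.9, 2.8, 3.7, 4.6.
h(1) = 12, h(1.9) = 25.14, h(2.8) = 44.76, h(3.7) = 70.86, h(4.6) = 103.44.
Sum = Δx · [h(1) + h(1.9) + h(2.8) + h(3.7) + h(4.6)].
Sum = 230.58.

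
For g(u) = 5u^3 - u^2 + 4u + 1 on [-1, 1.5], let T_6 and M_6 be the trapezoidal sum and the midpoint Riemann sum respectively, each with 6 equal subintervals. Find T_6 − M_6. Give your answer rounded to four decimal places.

T_6 ≈ 8.818721.
M_6 ≈ 8.520327.
T_6 − M_6 ≈ 0.2984.

0.2984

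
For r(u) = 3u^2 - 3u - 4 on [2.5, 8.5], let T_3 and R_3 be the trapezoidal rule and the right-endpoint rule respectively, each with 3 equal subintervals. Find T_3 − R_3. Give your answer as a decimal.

-180

T_3 = 487.5.
R_3 = 667.5.
T_3 − R_3 = -180.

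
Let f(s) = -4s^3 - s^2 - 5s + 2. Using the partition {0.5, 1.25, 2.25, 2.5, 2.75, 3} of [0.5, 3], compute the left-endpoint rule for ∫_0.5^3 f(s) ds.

Subinterval widths: 0.75, 1, 0.25, 0.25, 0.25.
Left endpoints: 0.5, 1.25, 2.25, 2.5, 2.75.
f(0.5) = -1.25, f(1.25) = -13.625, f(2.25) = -59.875, f(2.5) = -79.25, f(2.75) = -102.5.
Sum = Σ Δs_i · f(s_i).
Sum = -74.96875.

-74.96875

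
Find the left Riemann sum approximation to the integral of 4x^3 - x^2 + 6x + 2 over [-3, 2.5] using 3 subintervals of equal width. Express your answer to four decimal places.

-254.7824

Δx = (2.5 − (-3))/3 = 11/6.
Left endpoints: -3, -7/6, 2/3.
f(-3) = -133, f(-7/6) = -1373/108, f(2/3) = 182/27.
Sum = Δx · [f(-3) + f(-7/6) + f(2/3)].
Sum ≈ -254.7824.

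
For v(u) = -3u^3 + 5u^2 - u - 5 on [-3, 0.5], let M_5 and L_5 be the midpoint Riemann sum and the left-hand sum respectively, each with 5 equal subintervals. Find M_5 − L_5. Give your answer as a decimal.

M_5 = 90.4640625.
L_5 = 142.45.
M_5 − L_5 = -51.9859375.

-51.9859375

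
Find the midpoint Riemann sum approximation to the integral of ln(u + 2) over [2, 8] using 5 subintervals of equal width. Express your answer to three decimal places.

11.490

Δu = (8 − 2)/5 = 1.2.
Midpoints: 2.6, 3.8, 5, 6.2, 7.4.
f(2.6) ≈ 1.526, f(3.8) ≈ 1.758, f(5) ≈ 1.946, f(6.2) ≈ 2.104, f(7.4) ≈ 2.241.
Sum = Δu · [f(2.6) + f(3.8) + f(5) + f(6.2) + f(7.4)].
Sum ≈ 11.490.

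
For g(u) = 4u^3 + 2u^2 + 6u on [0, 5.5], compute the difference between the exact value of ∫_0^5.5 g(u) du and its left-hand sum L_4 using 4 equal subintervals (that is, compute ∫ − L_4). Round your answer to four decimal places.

461.1549

Exact integral: ∫_0^5.5 g(u) du ≈ 1116.729167.
L_4 = 655.57421875.
Error ≈ 1116.729167 − 655.57421875 ≈ 461.1549.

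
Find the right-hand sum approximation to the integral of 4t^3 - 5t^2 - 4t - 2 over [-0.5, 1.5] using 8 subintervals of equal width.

-9.3125

Δt = (1.5 − (-0.5))/8 = 0.25.
Right endpoints: -0.25, 0, 0.25, 0.5, 0.75, 1, 1.25, 1.5.
f(-0.25) = -1.375, f(0) = -2, f(0.25) = -3.25, f(0.5) = -4.75, f(0.75) = -6.125, f(1) = -7, f(1.25) = -7, f(1.5) = -5.75.
Sum = Δt · [f(-0.25) + f(0) + f(0.25) + ...].
Sum = -9.3125.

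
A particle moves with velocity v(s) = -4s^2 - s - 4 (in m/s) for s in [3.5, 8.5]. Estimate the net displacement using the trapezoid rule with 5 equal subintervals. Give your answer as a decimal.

-815

Δs = (8.5 − 3.5)/5 = 1.
v(3.5) = -56.5, v(4.5) = -89.5, v(5.5) = -130.5, v(6.5) = -179.5, v(7.5) = -236.5, v(8.5) = -301.5.
T_5 = (Δs/2)·[v(s_0) + 2v(s_1) + ... + 2v(s_{4}) + v(s_5)].
Sum = -815.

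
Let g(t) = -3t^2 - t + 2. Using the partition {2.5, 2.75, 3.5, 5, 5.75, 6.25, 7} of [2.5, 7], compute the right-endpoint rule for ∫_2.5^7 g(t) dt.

-403.46875

Subinterval widths: 0.25, 0.75, 1.5, 0.75, 0.5, 0.75.
Right endpoints: 2.75, 3.5, 5, 5.75, 6.25, 7.
g(2.75) = -23.4375, g(3.5) = -38.25, g(5) = -78, g(5.75) = -102.9375, g(6.25) = -121.4375, g(7) = -152.
Sum = Σ Δt_i · g(t_i).
Sum = -403.46875.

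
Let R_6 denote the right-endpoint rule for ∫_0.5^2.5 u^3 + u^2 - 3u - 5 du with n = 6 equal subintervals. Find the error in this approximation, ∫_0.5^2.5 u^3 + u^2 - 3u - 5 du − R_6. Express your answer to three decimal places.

Exact integral: ∫_0.5^2.5 f(u) du ≈ -4.08333.
R_6 ≈ -1.29630.
Error ≈ -4.08333 − (-1.29630) ≈ -2.787.

-2.787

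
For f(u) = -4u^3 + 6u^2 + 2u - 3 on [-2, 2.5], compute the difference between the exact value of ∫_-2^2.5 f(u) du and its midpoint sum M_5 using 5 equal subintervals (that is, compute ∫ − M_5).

Exact integral: ∫_-2^2.5 f(u) du = 12.9375.
M_5 = 12.02625.
Error = 12.9375 − 12.02625 = 0.91125.

0.91125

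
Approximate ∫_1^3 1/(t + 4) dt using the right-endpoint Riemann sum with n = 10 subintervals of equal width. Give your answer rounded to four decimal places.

Δt = (3 − 1)/10 = 0.2.
Right endpoints: 1.2, 1.4, 1.6, 1.8, 2, 2.2, 2.4, 2.6, 2.8, 3.
f(1.2) = 5/26, f(1.4) = 5/27, f(1.6) = 5/28, f(1.8) = 5/29, f(2) = 1/6, f(2.2) = 5/31, f(2.4) = 0.15625, f(2.6) = 5/33, f(2.8) = 5/34, f(3) = 1/7.
Sum = Δt · [f(1.2) + f(1.4) + f(1.6) + ...].
Sum ≈ 0.3308.

0.3308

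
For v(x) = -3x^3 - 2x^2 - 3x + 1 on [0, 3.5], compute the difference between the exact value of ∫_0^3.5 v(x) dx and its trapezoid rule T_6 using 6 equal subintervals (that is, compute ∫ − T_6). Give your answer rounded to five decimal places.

3.52329

Exact integral: ∫_0^3.5 v(x) dx ≈ -156.0052083.
T_6 ≈ -159.5285012.
Error ≈ -156.0052083 − (-159.5285012) ≈ 3.52329.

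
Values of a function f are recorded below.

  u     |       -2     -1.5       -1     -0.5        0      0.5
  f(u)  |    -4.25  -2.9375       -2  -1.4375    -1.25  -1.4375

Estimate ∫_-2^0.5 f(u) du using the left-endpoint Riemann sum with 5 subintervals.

Δu = 0.5.
Sum = 0.5·[(-4.25) + (-2.9375) + (-2) + (-1.4375) + (-1.25)] = -5.9375.

-5.9375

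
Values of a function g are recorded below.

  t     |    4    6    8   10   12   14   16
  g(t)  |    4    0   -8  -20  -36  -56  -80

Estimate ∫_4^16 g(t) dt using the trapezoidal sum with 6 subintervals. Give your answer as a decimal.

Δt = 2.
T_6 = (2/2)·[4 + 2·0 + 2·(-8) + 2·(-20) + 2·(-36) + 2·(-56) + (-80)] = -316.

-316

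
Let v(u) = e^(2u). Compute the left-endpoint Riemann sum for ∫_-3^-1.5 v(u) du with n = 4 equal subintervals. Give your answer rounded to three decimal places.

Δu = (-1.5 − (-3))/4 = 0.375.
Left endpoints: -3, -2.625, -2.25, -1.875.
v(-3) ≈ 0.002, v(-2.625) ≈ 0.005, v(-2.25) ≈ 0.011, v(-1.875) ≈ 0.024.
Sum = Δu · [v(-3) + v(-2.625) + v(-2.25) + v(-1.875)].
Sum ≈ 0.016.

0.016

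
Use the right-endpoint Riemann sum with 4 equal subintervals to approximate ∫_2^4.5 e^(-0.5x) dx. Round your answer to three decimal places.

0.447

Δx = (4.5 − 2)/4 = 0.625.
Right endpoints: 2.625, 3.25, 3.875, 4.5.
f(2.625) ≈ 0.269, f(3.25) ≈ 0.197, f(3.875) ≈ 0.144, f(4.5) ≈ 0.105.
Sum = Δx · [f(2.625) + f(3.25) + f(3.875) + f(4.5)].
Sum ≈ 0.447.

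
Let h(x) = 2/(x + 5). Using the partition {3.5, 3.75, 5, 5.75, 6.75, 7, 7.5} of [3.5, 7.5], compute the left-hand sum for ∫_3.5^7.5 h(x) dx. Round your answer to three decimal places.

Subinterval widths: 0.25, 1.25, 0.75, 1, 0.25, 0.5.
Left endpoints: 3.5, 3.75, 5, 5.75, 6.75, 7.
h(3.5) = 4/17, h(3.75) = 8/35, h(5) = 0.2, h(5.75) = 8/43, h(6.75) = 8/47, h(7) = 1/6.
Sum = Σ Δx_i · h(x_i).
Sum ≈ 0.806.

0.806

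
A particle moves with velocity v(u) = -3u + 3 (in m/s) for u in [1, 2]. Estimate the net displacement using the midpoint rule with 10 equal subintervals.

-1.5

Δu = (2 − 1)/10 = 0.1.
Midpoints: 1.05, 1.15, 1.25, 1.35, 1.45, 1.55, 1.65, 1.75, 1.85, 1.95.
v(1.05) = -0.15, v(1.15) = -0.45, v(1.25) = -0.75, v(1.35) = -1.05, v(1.45) = -1.35, v(1.55) = -1.65, v(1.65) = -1.95, v(1.75) = -2.25, v(1.85) = -2.55, v(1.95) = -2.85.
Sum = Δu · [v(1.05) + v(1.15) + v(1.25) + ...].
Sum = -1.5.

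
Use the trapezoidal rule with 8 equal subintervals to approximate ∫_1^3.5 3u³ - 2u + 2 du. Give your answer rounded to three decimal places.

106.371

Δu = (3.5 − 1)/8 = 0.3125.
f(1) = 3, f(1.3125) = 25223/4096, f(1.625) = 5951/512, f(1.9375) = 81693/4096, f(2.25) = 31.671875, f(2.5625) = 193963/4096, f(2.875) = 34581/512, f(3.1875) = 380033/4096, f(3.5) = 123.625.
T_8 = (Δu/2)·[f(u_0) + 2f(u_1) + ... + 2f(u_{7}) + f(u_8)].
Sum ≈ 106.371.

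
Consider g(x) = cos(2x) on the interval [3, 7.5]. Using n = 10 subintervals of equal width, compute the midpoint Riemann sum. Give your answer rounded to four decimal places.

Δx = (7.5 − 3)/10 = 0.45.
Midpoints: 3.225, 3.675, 4.125, 4.575, 5.025, 5.475, 5.925, 6.375, 6.825, 7.275.
g(3.225) ≈ 0.9861, g(3.675) ≈ 0.4829, g(4.125) ≈ -0.3857, g(4.575) ≈ -0.9625, g(5.025) ≈ -0.8108, g(5.475) ≈ -0.0456, g(5.925) ≈ 0.7542, g(6.375) ≈ 0.9832, g(6.825) ≈ 0.4681, g(7.275) ≈ -0.4012.
Sum = Δx · [g(3.225) + g(3.675) + g(4.125) + ...].
Sum ≈ 0.4809.

0.4809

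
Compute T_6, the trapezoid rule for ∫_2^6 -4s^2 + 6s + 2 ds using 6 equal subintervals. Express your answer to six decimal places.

-174.518519

Δs = (6 − 2)/6 = 2/3.
f(2) = -2, f(8/3) = -94/9, f(10/3) = -202/9, f(4) = -38, f(14/3) = -514/9, f(16/3) = -718/9, f(6) = -106.
T_6 = (Δs/2)·[f(s_0) + 2f(s_1) + ... + 2f(s_{5}) + f(s_6)].
Sum ≈ -174.518519.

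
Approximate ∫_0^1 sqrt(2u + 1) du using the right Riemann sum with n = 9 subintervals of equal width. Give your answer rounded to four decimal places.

Δu = (1 − 0)/9 = 1/9.
Right endpoints: 1/9, 2/9, 1/3, 4/9, 5/9, 2/3, 7/9, 8/9, 1.
f(1/9) ≈ 1.1055, f(2/9) ≈ 1.2019, f(1/3) ≈ 1.2910, f(4/9) ≈ 1.3744, f(5/9) ≈ 1.4530, f(2/3) ≈ 1.5275, f(7/9) ≈ 1.5986, f(8/9) ≈ 1.6667, f(1) ≈ 1.7321.
Sum = Δu · [f(1/9) + f(2/9) + f(1/3) + ...].
Sum ≈ 1.4390.

1.4390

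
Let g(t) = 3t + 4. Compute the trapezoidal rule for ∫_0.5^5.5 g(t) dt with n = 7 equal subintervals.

65

Δt = (5.5 − 0.5)/7 = 5/7.
g(0.5) = 5.5, g(17/14) = 107/14, g(27/14) = 137/14, g(37/14) = 167/14, g(47/14) = 197/14, g(57/14) = 227/14, g(67/14) = 257/14, g(5.5) = 20.5.
T_7 = (Δt/2)·[g(t_0) + 2g(t_1) + ... + 2g(t_{6}) + g(t_7)].
Sum = 65.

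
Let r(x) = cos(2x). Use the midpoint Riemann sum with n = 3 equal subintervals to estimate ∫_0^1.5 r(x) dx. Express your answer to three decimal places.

Δx = (1.5 − 0)/3 = 0.5.
Midpoints: 0.25, 0.75, 1.25.
r(0.25) ≈ 0.878, r(0.75) ≈ 0.071, r(1.25) ≈ -0.801.
Sum = Δx · [r(0.25) + r(0.75) + r(1.25)].
Sum ≈ 0.074.

0.074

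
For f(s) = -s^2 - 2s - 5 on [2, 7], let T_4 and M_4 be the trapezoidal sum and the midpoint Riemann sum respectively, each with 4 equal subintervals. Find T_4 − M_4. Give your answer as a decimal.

-1.953125

T_4 = -182.96875.
M_4 = -181.015625.
T_4 − M_4 = -1.953125.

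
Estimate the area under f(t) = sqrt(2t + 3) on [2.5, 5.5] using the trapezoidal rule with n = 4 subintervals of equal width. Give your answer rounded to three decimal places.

9.915

Δt = (5.5 − 2.5)/4 = 0.75.
f(2.5) ≈ 2.828, f(3.25) ≈ 3.082, f(4) ≈ 3.317, f(4.75) ≈ 3.536, f(5.5) ≈ 3.742.
T_4 = (Δt/2)·[f(t_0) + 2f(t_1) + 2f(t_2) + 2f(t_3) + f(t_4)].
Sum ≈ 9.915.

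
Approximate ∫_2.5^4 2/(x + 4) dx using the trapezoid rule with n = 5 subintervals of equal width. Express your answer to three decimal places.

0.415

Δx = (4 − 2.5)/5 = 0.3.
f(2.5) = 4/13, f(2.8) = 5/17, f(3.1) = 20/71, f(3.4) = 10/37, f(3.7) = 20/77, f(4) = 0.25.
T_5 = (Δx/2)·[f(x_0) + 2f(x_1) + ... + 2f(x_{4}) + f(x_5)].
Sum ≈ 0.415.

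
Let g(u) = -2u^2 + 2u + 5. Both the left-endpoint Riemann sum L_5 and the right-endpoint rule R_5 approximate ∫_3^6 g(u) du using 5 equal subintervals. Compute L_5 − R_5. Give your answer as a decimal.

28.8

L_5 = -69.96.
R_5 = -98.76.
L_5 − R_5 = 28.8.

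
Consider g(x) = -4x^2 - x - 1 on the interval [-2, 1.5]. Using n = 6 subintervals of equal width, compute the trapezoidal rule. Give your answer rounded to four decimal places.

Δx = (1.5 − (-2))/6 = 7/12.
g(-2) = -15, g(-17/12) = -137/18, g(-5/6) = -53/18, g(-0.25) = -1, g(1/3) = -16/9, g(11/12) = -95/18, g(1.5) = -11.5.
T_6 = (Δx/2)·[g(x_0) + 2g(x_1) + ... + 2g(x_{5}) + g(x_6)].
Sum ≈ -18.5856.

-18.5856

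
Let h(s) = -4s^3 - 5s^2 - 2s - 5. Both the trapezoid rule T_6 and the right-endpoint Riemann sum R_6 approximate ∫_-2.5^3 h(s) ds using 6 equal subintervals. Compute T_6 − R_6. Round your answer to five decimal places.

T_6 ≈ -149.3912037.
R_6 ≈ -238.8807870.
T_6 − R_6 ≈ 89.48958.

89.48958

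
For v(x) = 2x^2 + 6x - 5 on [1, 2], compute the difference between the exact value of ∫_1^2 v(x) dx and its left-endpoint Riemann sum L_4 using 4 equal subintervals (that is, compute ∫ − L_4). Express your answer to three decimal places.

1.479

Exact integral: ∫_1^2 v(x) dx ≈ 8.66667.
L_4 = 7.1875.
Error ≈ 8.66667 − 7.1875 ≈ 1.479.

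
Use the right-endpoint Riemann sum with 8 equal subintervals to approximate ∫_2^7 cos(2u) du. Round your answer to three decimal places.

Δu = (7 − 2)/8 = 0.625.
Right endpoints: 2.625, 3.25, 3.875, 4.5, 5.125, 5.75, 6.375, 7.
f(2.625) ≈ 0.512, f(3.25) ≈ 0.977, f(3.875) ≈ 0.104, f(4.5) ≈ -0.911, f(5.125) ≈ -0.678, f(5.75) ≈ 0.483, f(6.375) ≈ 0.983, f(7) ≈ 0.137.
Sum = Δu · [f(2.625) + f(3.25) + f(3.875) + ...].
Sum ≈ 1.004.

1.004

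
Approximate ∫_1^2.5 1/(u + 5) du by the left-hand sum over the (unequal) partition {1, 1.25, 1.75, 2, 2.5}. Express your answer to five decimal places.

0.23013

Subinterval widths: 0.25, 0.5, 0.25, 0.5.
Left endpoints: 1, 1.25, 1.75, 2.
f(1) = 1/6, f(1.25) = 0.16, f(1.75) = 4/27, f(2) = 1/7.
Sum = Σ Δu_i · f(u_i).
Sum ≈ 0.23013.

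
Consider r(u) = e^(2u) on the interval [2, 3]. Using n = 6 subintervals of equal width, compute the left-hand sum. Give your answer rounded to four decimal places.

146.9581

Δu = (3 − 2)/6 = 1/6.
Left endpoints: 2, 13/6, 7/3, 2.5, 8/3, 17/6.
r(2) ≈ 54.5982, r(13/6) ≈ 76.1979, r(7/3) ≈ 106.3427, r(2.5) ≈ 148.4132, r(8/3) ≈ 207.1272, r(17/6) ≈ 289.0694.
Sum = Δu · [r(2) + r(13/6) + r(7/3) + ...].
Sum ≈ 146.9581.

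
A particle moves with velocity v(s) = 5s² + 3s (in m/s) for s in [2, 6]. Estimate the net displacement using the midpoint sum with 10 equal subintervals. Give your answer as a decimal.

394.4

Δs = (6 − 2)/10 = 0.4.
Midpoints: 2.2, 2.6, 3, 3.4, 3.8, 4.2, 4.6, 5, 5.4, 5.8.
v(2.2) = 30.8, v(2.6) = 41.6, v(3) = 54, v(3.4) = 68, v(3.8) = 83.6, v(4.2) = 100.8, v(4.6) = 119.6, v(5) = 140, v(5.4) = 162, v(5.8) = 185.6.
Sum = Δs · [v(2.2) + v(2.6) + v(3) + ...].
Sum = 394.4.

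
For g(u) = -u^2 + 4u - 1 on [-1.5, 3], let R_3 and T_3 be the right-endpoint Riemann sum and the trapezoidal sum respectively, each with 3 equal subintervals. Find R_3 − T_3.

R_3 = 5.625.
T_3 = -2.8125.
R_3 − T_3 = 8.4375.

8.4375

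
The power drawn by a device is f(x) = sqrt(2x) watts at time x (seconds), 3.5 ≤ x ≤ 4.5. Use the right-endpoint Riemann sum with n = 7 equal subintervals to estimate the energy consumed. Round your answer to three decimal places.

2.852

Δx = (4.5 − 3.5)/7 = 1/7.
Right endpoints: 51/14, 53/14, 55/14, 57/14, 59/14, 61/14, 4.5.
f(51/14) ≈ 2.699, f(53/14) ≈ 2.752, f(55/14) ≈ 2.803, f(57/14) ≈ 2.854, f(59/14) ≈ 2.903, f(61/14) ≈ 2.952, f(4.5) ≈ 3.000.
Sum = Δx · [f(51/14) + f(53/14) + f(55/14) + ...].
Sum ≈ 2.852.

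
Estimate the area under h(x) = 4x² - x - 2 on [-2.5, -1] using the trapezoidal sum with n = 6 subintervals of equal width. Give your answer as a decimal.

Δx = (-1 − (-2.5))/6 = 0.25.
h(-2.5) = 25.5, h(-2.25) = 20.5, h(-2) = 16, h(-1.75) = 12, h(-1.5) = 8.5, h(-1.25) = 5.5, h(-1) = 3.
T_6 = (Δx/2)·[h(x_0) + 2h(x_1) + ... + 2h(x_{5}) + h(x_6)].
Sum = 19.1875.

19.1875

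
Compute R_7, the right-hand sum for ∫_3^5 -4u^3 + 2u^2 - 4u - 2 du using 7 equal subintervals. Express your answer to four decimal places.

-568.4898

Δu = (5 − 3)/7 = 2/7.
Right endpoints: 23/7, 25/7, 27/7, 29/7, 31/7, 33/7, 5.
f(23/7) = -46456/343, f(25/7) = -59336/343, f(27/7) = -74504/343, f(29/7) = -92152/343, f(31/7) = -112472/343, f(33/7) = -135656/343, f(5) = -472.
Sum = Δu · [f(23/7) + f(25/7) + f(27/7) + ...].
Sum ≈ -568.4898.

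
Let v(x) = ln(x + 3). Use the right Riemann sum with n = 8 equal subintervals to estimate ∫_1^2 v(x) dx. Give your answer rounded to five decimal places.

1.51589

Δx = (2 − 1)/8 = 0.125.
Right endpoints: 1.125, 1.25, 1.375, 1.5, 1.625, 1.75, 1.875, 2.
v(1.125) ≈ 1.41707, v(1.25) ≈ 1.44692, v(1.375) ≈ 1.47591, v(1.5) ≈ 1.50408, v(1.625) ≈ 1.53148, v(1.75) ≈ 1.55814, v(1.875) ≈ 1.58412, v(2) ≈ 1.60944.
Sum = Δx · [v(1.125) + v(1.25) + v(1.375) + ...].
Sum ≈ 1.51589.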